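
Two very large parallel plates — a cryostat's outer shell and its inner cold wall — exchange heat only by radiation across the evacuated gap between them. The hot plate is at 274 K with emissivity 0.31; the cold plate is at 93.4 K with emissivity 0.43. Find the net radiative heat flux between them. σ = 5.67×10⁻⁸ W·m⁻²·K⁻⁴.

For two infinite grey parallel plates, q = σ(T₁⁴ − T₂⁴)/(1/ε₁ + 1/ε₂ − 1).
T₁⁴ − T₂⁴ = 5.636×10⁹ − 7.610×10⁷ = 5.560×10⁹ K⁴.
1/ε₁ + 1/ε₂ − 1 = 3.226 + 2.326 − 1 = 4.551.
q = 5.67×10⁻⁸ × 5.560×10⁹ / 4.551.

q ≈ 69.3 W/m²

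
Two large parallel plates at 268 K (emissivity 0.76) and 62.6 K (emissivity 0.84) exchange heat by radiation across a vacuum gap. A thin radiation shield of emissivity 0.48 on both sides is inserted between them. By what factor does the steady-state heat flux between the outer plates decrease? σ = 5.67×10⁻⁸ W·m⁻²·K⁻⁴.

factor ≈ 3.10

Without shield: q₀ = σΔ(T⁴)/(1/ε₁+1/ε₂−1) with denominator 1.506.
With shield the two gaps are in series; the resistances add: (1/ε₁+1/ε_s−1)+(1/ε_s+1/ε₂−1) = 2.399+2.274 = 4.673.
Heat-flux ratio q₀/q = 4.673/1.506.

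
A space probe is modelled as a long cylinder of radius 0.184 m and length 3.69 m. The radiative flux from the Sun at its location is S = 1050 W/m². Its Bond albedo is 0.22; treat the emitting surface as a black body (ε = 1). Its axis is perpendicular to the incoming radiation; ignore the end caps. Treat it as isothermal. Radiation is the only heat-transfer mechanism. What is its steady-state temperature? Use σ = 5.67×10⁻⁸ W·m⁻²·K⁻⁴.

At equilibrium, absorbed power = emitted power.
Absorbing cross-section = 2rL = 1.358 m²; emitting surface = 2πrL = 4.266 m² (ratio π).
(1−a)S·A_cross = εσ·A_surf·T⁴  ⇒  T⁴ = (1−a)S/(πσ).
T⁴ = 0.780·1050/(π·5.67×10⁻⁸) = 4.598×10⁹ K⁴.
T = (4.598×10⁹)^(1/4).

T ≈ 260 K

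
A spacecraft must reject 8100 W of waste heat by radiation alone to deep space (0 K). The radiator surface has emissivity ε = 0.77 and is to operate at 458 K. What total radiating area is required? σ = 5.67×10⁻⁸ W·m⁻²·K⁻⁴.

A ≈ 4.22 m²

P = εσA T⁴ ⇒ A = P/(εσT⁴).
T⁴ = 4.400×10¹⁰ K⁴.
A = 8100/(0.77 × 5.67×10⁻⁸ × 4.400×10¹⁰).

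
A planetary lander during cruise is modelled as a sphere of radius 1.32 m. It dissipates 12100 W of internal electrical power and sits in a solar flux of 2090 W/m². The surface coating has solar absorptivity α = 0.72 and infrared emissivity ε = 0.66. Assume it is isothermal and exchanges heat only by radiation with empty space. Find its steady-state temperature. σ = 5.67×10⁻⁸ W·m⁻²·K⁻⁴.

T ≈ 397 K

At steady state, absorbed solar power + internal power = radiated power.
Absorbed: α·S·A_cross = 0.72·2090·5.474 = 8237 W (cross-section πr²).
Total input = 8237 + 12100 = 20340 W.
Radiated: εσ·A_surf·T⁴ with A_surf = 4πr² = 21.90 m².
T⁴ = 20340/(0.66·5.67×10⁻⁸·21.90) = 2.482×10¹⁰ K⁴.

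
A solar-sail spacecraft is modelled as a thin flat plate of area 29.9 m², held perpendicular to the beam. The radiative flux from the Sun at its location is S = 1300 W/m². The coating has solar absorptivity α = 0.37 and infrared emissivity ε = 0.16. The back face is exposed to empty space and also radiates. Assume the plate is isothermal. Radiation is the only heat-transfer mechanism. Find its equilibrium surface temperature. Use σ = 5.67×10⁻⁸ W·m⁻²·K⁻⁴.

At equilibrium, absorbed power = emitted power.
Absorbing cross-section = A = 29.90 m²; emitting surface = 2A = 59.80 m² (ratio 2).
αS·A_cross = εσ·A_surf·T⁴  ⇒  T⁴ = αS/(ε·2σ).
T⁴ = 0.370·1300/(0.16·2·5.67×10⁻⁸) = 2.651×10¹⁰ K⁴.
T = (2.651×10¹⁰)^(1/4).

T ≈ 404 K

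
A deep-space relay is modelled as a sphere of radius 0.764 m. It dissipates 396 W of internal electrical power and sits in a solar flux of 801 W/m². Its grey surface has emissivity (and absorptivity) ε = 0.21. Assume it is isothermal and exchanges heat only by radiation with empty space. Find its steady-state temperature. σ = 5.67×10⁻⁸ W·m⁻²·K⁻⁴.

T ≈ 300 K

At steady state, absorbed solar power + internal power = radiated power.
Absorbed: α·S·A_cross = 0.21·801·1.834 = 308.5 W (cross-section πr²).
Total input = 308.5 + 396 = 704.5 W.
Radiated: εσ·A_surf·T⁴ with A_surf = 4πr² = 7.335 m².
T⁴ = 704.5/(0.21·5.67×10⁻⁸·7.335) = 8.066×10⁹ K⁴.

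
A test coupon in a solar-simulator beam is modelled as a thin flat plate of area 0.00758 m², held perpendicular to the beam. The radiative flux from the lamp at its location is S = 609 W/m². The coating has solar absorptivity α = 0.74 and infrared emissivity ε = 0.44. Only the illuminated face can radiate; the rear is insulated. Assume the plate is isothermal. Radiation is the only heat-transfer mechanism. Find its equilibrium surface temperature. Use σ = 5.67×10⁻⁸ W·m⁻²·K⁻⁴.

At equilibrium, absorbed power = emitted power.
Absorbing cross-section = A = 0.007580 m²; emitting surface = A = 0.007580 m² (ratio 1).
αS·A_cross = εσ·A_surf·T⁴  ⇒  T⁴ = αS/(ε·1σ).
T⁴ = 0.740·609/(0.44·1·5.67×10⁻⁸) = 1.806×10¹⁰ K⁴.
T = (1.806×10¹⁰)^(1/4).

T ≈ 367 K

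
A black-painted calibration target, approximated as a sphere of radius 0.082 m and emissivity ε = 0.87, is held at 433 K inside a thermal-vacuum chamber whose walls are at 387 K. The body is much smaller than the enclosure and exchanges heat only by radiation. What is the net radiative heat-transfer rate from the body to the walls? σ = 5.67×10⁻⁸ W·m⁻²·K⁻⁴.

P_net ≈ 53.0 W

For a small grey body in a large enclosure: P_net = εσA(T_body⁴ − T_wall⁴).
A = 4πr² = 0.08450 m²; T_body⁴ − T_wall⁴ = 3.515×10¹⁰ − 2.243×10¹⁰ = 1.272×10¹⁰ K⁴.
|P_net| = 0.87·5.67×10⁻⁸·0.08450·1.272×10¹⁰.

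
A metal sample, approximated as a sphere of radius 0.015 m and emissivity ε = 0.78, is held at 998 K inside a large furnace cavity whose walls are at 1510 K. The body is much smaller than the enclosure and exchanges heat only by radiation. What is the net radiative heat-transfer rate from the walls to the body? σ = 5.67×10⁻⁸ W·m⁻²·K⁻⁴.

P_net ≈ 526 W

For a small grey body in a large enclosure: P_net = εσA(T_body⁴ − T_wall⁴).
A = 4πr² = 0.002827 m²; T_body⁴ − T_wall⁴ = 9.920×10¹¹ − 5.199×10¹² = -4.207×10¹² K⁴.
|P_net| = 0.78·5.67×10⁻⁸·0.002827·4.207×10¹².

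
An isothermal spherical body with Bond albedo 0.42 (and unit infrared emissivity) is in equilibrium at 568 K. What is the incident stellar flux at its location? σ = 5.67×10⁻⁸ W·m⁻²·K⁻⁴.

(1−a)S·πr² = σ·4πr²·T⁴ ⇒ S = 4σT⁴/(1−a).
S = 4·5.67×10⁻⁸·1.041×10¹¹/0.580.

S ≈ 40700 W/m²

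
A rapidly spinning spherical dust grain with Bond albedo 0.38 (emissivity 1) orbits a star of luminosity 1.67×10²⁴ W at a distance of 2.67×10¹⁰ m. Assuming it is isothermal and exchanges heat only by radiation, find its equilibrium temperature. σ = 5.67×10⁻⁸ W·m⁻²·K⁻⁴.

First find the stellar flux at distance d: S = L/(4πd²) = 1.67×10²⁴/(4π·(2.67×10¹⁰)²) = 186.4 W/m².
For an isothermal sphere, absorbed (1−a)S·πr² = emitted σ·4πr²·T⁴, so T⁴ = (1−a)S/(4σ).
T⁴ = 0.620·186.4/(4·5.67×10⁻⁸) = 5.096×10⁸ K⁴.

T ≈ 150 K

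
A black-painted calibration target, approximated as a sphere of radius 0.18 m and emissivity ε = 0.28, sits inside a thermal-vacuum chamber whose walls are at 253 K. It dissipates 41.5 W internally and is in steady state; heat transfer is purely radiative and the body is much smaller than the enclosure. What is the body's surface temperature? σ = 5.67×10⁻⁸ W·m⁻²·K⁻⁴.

For a small grey body in a large enclosure, net radiated power = εσA(T⁴ − T_w⁴).
Steady state: P = εσA(T⁴ − T_w⁴) with A = 4πr² = 0.4072 m².
T⁴ = P/(εσA) + T_w⁴ = 41.5/(0.28·5.67×10⁻⁸·0.4072) + (253)⁴
    = 6.420×10⁹ + 4.097×10⁹ = 1.052×10¹⁰ K⁴.

T ≈ 320 K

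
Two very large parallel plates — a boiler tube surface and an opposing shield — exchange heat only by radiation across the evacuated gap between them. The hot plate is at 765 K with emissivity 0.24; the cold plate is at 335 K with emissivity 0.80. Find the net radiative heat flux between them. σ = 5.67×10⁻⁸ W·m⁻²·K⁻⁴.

q ≈ 4240 W/m²

For two infinite grey parallel plates, q = σ(T₁⁴ − T₂⁴)/(1/ε₁ + 1/ε₂ − 1).
T₁⁴ − T₂⁴ = 3.425×10¹¹ − 1.259×10¹⁰ = 3.299×10¹¹ K⁴.
1/ε₁ + 1/ε₂ − 1 = 4.167 + 1.250 − 1 = 4.417.
q = 5.67×10⁻⁸ × 3.299×10¹¹ / 4.417.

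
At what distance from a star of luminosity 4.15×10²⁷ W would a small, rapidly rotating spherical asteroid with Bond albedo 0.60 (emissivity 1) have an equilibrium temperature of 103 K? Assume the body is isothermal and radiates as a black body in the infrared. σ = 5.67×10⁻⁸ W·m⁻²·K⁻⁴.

For an isothermal black-emitting sphere, (1−a)S·πr² = σ·4πr²·T⁴ ⇒ S = 4σT⁴/(1−a).
S = 4·5.67×10⁻⁸·(103)⁴/0.400 = 63.82 W/m².
Flux falls as S = L/(4πd²), so d = √(L/(4πS)) = √(4.15×10²⁷/(4π·63.82)).

d ≈ 2.27×10¹² m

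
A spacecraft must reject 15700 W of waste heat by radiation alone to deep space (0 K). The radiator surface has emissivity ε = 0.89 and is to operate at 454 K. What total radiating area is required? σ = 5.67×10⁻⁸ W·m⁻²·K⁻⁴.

P = εσA T⁴ ⇒ A = P/(εσT⁴).
T⁴ = 4.248×10¹⁰ K⁴.
A = 15700/(0.89 × 5.67×10⁻⁸ × 4.248×10¹⁰).

A ≈ 7.32 m²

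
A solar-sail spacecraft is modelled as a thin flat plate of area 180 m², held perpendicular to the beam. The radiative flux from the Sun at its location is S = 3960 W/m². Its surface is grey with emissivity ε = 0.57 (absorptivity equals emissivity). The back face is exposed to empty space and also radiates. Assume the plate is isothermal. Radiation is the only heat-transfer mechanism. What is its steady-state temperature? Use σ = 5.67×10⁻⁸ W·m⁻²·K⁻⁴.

At equilibrium, absorbed power = emitted power.
Absorbing cross-section = A = 180.0 m²; emitting surface = 2A = 360.0 m² (ratio 2).
εS·A_cross = εσ·A_surf·T⁴  ⇒  T⁴ = S/(2σ)   (ε cancels).
T⁴ = 3960/(2·5.67×10⁻⁸) = 3.492×10¹⁰ K⁴.
T = (3.492×10¹⁰)^(1/4).

T ≈ 432 K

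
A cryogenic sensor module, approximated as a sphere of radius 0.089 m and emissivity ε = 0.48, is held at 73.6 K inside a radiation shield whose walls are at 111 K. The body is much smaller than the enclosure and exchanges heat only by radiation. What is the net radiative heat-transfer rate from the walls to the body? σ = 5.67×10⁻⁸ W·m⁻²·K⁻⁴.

P_net ≈ 0.332 W

For a small grey body in a large enclosure: P_net = εσA(T_body⁴ − T_wall⁴).
A = 4πr² = 0.09954 m²; T_body⁴ − T_wall⁴ = 2.934×10⁷ − 1.518×10⁸ = -1.225×10⁸ K⁴.
|P_net| = 0.48·5.67×10⁻⁸·0.09954·1.225×10⁸.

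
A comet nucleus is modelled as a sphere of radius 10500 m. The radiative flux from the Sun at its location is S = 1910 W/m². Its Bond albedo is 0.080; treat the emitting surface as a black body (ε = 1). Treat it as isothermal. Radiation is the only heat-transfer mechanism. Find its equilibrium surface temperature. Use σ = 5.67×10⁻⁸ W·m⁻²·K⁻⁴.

At equilibrium, absorbed power = emitted power.
Absorbing cross-section = πr² = 3.464×10⁸ m²; emitting surface = 4πr² = 1.385×10⁹ m² (ratio 4).
(1−a)S·A_cross = εσ·A_surf·T⁴  ⇒  T⁴ = (1−a)S/(4σ).
T⁴ = 0.920·1910/(4·5.67×10⁻⁸) = 7.748×10⁹ K⁴.
T = (7.748×10⁹)^(1/4).

T ≈ 297 K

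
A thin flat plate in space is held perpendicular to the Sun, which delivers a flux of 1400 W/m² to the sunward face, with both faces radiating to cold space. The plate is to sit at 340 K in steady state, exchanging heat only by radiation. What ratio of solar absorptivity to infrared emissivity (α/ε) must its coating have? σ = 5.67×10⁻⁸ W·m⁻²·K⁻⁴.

Balance: αS·A = εσ·2A·T⁴ ⇒ α/ε = 2σT⁴/S.
α/ε = 2·5.67×10⁻⁸·(340)⁴/1400 = 2·5.67×10⁻⁸·1.336×10¹⁰/1400.

α/ε ≈ 1.08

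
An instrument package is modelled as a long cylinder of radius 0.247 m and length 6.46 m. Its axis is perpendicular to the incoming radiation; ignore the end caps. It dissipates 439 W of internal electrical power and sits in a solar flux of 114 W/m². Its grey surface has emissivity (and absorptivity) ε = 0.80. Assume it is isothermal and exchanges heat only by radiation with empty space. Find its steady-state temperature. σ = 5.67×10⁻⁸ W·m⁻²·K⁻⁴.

At steady state, absorbed solar power + internal power = radiated power.
Absorbed: α·S·A_cross = 0.80·114·3.191 = 291.0 W (cross-section 2rL).
Total input = 291.0 + 439 = 730.0 W.
Radiated: εσ·A_surf·T⁴ with A_surf = 2πrL = 10.03 m².
T⁴ = 730.0/(0.80·5.67×10⁻⁸·10.03) = 1.605×10⁹ K⁴.

T ≈ 200 K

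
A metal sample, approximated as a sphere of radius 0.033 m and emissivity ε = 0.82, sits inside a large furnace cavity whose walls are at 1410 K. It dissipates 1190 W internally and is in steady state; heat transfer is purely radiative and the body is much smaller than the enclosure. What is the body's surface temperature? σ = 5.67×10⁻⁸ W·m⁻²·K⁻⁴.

T ≈ 1550 K

For a small grey body in a large enclosure, net radiated power = εσA(T⁴ − T_w⁴).
Steady state: P = εσA(T⁴ − T_w⁴) with A = 4πr² = 0.01368 m².
T⁴ = P/(εσA) + T_w⁴ = 1190/(0.82·5.67×10⁻⁸·0.01368) + (1410)⁴
    = 1.870×10¹² + 3.953×10¹² = 5.823×10¹² K⁴.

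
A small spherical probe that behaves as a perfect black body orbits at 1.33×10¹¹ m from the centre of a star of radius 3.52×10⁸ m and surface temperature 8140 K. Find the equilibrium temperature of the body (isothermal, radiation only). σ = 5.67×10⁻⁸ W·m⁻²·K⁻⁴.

T ≈ 296 K

The star's surface emits σT_*⁴; at distance d the flux is S = σT_*⁴(R_*/d)².
S = 5.67×10⁻⁸·(8140)⁴·(3.52×10⁸/1.33×10¹¹)² = 1744 W/m².
For an isothermal sphere T⁴ = (1−a)S/(4σ) = 7.688×10⁹ K⁴.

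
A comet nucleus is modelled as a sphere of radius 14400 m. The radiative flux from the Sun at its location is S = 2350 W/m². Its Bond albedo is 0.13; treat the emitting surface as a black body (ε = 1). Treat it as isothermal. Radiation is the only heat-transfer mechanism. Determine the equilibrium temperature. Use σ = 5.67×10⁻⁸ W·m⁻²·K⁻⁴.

T ≈ 308 K

At equilibrium, absorbed power = emitted power.
Absorbing cross-section = πr² = 6.514×10⁸ m²; emitting surface = 4πr² = 2.606×10⁹ m² (ratio 4).
(1−a)S·A_cross = εσ·A_surf·T⁴  ⇒  T⁴ = (1−a)S/(4σ).
T⁴ = 0.870·2350/(4·5.67×10⁻⁸) = 9.015×10⁹ K⁴.
T = (9.015×10⁹)^(1/4).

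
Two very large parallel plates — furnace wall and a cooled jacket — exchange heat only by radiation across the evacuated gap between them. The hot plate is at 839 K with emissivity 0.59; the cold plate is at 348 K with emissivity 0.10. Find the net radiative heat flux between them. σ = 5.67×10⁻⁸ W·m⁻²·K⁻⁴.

q ≈ 2550 W/m²

For two infinite grey parallel plates, q = σ(T₁⁴ − T₂⁴)/(1/ε₁ + 1/ε₂ − 1).
T₁⁴ − T₂⁴ = 4.955×10¹¹ − 1.467×10¹⁰ = 4.808×10¹¹ K⁴.
1/ε₁ + 1/ε₂ − 1 = 1.695 + 10.00 − 1 = 10.69.
q = 5.67×10⁻⁸ × 4.808×10¹¹ / 10.69.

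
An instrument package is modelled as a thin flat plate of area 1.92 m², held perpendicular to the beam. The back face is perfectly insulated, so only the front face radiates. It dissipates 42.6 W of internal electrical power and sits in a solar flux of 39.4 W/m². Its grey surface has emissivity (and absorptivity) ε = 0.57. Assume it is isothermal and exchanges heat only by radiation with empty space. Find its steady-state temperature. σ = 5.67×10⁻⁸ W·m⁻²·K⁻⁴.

T ≈ 193 K

At steady state, absorbed solar power + internal power = radiated power.
Absorbed: α·S·A_cross = 0.57·39.4·1.920 = 43.12 W (cross-section A).
Total input = 43.12 + 42.6 = 85.72 W.
Radiated: εσ·A_surf·T⁴ with A_surf = A = 1.920 m².
T⁴ = 85.72/(0.57·5.67×10⁻⁸·1.920) = 1.381×10⁹ K⁴.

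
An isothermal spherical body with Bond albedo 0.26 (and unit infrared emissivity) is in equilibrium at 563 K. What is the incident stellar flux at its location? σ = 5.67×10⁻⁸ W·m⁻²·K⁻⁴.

S ≈ 30800 W/m²

(1−a)S·πr² = σ·4πr²·T⁴ ⇒ S = 4σT⁴/(1−a).
S = 4·5.67×10⁻⁸·1.005×10¹¹/0.740.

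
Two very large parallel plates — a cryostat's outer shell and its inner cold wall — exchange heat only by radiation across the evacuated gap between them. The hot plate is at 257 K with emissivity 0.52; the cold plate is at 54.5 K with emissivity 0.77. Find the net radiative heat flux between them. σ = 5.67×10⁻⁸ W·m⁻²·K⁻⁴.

q ≈ 111 W/m²

For two infinite grey parallel plates, q = σ(T₁⁴ − T₂⁴)/(1/ε₁ + 1/ε₂ − 1).
T₁⁴ − T₂⁴ = 4.362×10⁹ − 8.822×10⁶ = 4.354×10⁹ K⁴.
1/ε₁ + 1/ε₂ − 1 = 1.923 + 1.299 − 1 = 2.222.
q = 5.67×10⁻⁸ × 4.354×10⁹ / 2.222.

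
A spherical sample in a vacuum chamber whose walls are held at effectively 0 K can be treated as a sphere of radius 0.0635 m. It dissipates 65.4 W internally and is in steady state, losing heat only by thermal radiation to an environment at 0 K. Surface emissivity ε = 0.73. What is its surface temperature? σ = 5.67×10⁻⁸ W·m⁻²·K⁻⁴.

T ≈ 420 K

Steady state: internal power = radiated power, P = εσA T⁴.
Radiating area A = 4πr² = 0.05067 m².
T⁴ = P/(εσA) = 65.4/(0.73·5.67×10⁻⁸·0.05067) = 3.118×10¹⁰ K⁴.
T = (3.118×10¹⁰)^(1/4).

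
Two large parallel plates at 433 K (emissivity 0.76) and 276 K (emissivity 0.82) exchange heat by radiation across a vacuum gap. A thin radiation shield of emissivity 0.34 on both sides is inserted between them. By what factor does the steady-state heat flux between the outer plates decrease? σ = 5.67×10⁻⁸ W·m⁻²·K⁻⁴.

factor ≈ 4.18

Without shield: q₀ = σΔ(T⁴)/(1/ε₁+1/ε₂−1) with denominator 1.535.
With shield the two gaps are in series; the resistances add: (1/ε₁+1/ε_s−1)+(1/ε_s+1/ε₂−1) = 3.257+3.161 = 6.418.
Heat-flux ratio q₀/q = 6.418/1.535.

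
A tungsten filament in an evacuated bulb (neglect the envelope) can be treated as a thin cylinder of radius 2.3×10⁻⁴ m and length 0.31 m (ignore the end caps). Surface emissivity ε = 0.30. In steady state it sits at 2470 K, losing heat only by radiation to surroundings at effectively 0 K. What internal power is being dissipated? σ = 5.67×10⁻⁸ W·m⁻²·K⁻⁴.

P ≈ 284 W

Steady state: P = εσA T⁴.
A = 2πrL = 4.480×10⁻⁴ m²; T⁴ = (2470)⁴ = 3.722×10¹³ K⁴.
P = 0.30 × 5.67×10⁻⁸ × 4.480×10⁻⁴ × 3.722×10¹³.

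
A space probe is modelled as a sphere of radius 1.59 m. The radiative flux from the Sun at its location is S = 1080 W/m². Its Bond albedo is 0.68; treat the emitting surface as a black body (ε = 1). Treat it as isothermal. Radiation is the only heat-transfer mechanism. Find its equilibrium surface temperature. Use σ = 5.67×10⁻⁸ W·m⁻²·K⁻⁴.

At equilibrium, absorbed power = emitted power.
Absorbing cross-section = πr² = 7.942 m²; emitting surface = 4πr² = 31.77 m² (ratio 4).
(1−a)S·A_cross = εσ·A_surf·T⁴  ⇒  T⁴ = (1−a)S/(4σ).
T⁴ = 0.320·1080/(4·5.67×10⁻⁸) = 1.524×10⁹ K⁴.
T = (1.524×10⁹)^(1/4).

T ≈ 198 K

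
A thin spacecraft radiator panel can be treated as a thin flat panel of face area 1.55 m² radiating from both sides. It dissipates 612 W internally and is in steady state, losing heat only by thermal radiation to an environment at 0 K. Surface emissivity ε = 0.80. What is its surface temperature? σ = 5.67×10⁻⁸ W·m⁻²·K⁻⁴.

T ≈ 257 K

Steady state: internal power = radiated power, P = εσA T⁴.
Radiating area A = 2·1.55 = 3.100 m².
T⁴ = P/(εσA) = 612/(0.80·5.67×10⁻⁸·3.100) = 4.352×10⁹ K⁴.
T = (4.352×10⁹)^(1/4).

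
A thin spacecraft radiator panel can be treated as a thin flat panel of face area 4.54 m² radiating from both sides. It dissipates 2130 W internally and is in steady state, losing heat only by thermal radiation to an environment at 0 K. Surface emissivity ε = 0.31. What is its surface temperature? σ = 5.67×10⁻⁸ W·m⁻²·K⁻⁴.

T ≈ 340 K

Steady state: internal power = radiated power, P = εσA T⁴.
Radiating area A = 2·4.54 = 9.080 m².
T⁴ = P/(εσA) = 2130/(0.31·5.67×10⁻⁸·9.080) = 1.335×10¹⁰ K⁴.
T = (1.335×10¹⁰)^(1/4).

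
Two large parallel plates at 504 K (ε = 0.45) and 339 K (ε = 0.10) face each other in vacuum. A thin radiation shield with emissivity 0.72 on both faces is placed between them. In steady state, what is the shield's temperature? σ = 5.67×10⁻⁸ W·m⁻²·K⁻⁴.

T_s ≈ 483 K

In steady state the net flux on the hot side equals that on the cold side.
σ(T₁⁴−T_s⁴)/D₁ = σ(T_s⁴−T₂⁴)/D₂, with D₁ = 1/ε₁+1/ε_s−1 = 2.611, D₂ = 1/ε_s+1/ε₂−1 = 10.39.
Solve for T_s⁴: T_s⁴ = (D₂·T₁⁴ + D₁·T₂⁴)/(D₁+D₂) = 5.422×10¹⁰ K⁴.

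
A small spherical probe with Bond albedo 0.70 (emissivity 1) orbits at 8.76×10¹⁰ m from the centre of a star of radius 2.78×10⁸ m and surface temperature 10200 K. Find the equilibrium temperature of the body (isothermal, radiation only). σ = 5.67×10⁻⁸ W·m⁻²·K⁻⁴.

T ≈ 301 K

The star's surface emits σT_*⁴; at distance d the flux is S = σT_*⁴(R_*/d)².
S = 5.67×10⁻⁸·(10200)⁴·(2.78×10⁸/8.76×10¹⁰)² = 6181 W/m².
For an isothermal sphere T⁴ = (1−a)S/(4σ) = 8.176×10⁹ K⁴.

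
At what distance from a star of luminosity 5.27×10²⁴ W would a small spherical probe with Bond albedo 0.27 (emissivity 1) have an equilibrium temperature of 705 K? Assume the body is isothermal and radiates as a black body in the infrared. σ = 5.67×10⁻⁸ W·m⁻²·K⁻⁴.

d ≈ 2.34×10⁹ m

For an isothermal black-emitting sphere, (1−a)S·πr² = σ·4πr²·T⁴ ⇒ S = 4σT⁴/(1−a).
S = 4·5.67×10⁻⁸·(705)⁴/0.730 = 76750 W/m².
Flux falls as S = L/(4πd²), so d = √(L/(4πS)) = √(5.27×10²⁴/(4π·76750)).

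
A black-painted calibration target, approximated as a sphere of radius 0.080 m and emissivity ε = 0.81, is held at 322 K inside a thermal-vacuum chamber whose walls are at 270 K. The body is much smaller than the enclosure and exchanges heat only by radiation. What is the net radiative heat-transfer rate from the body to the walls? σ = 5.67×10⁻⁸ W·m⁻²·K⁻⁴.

P_net ≈ 20.1 W

For a small grey body in a large enclosure: P_net = εσA(T_body⁴ − T_wall⁴).
A = 4πr² = 0.08042 m²; T_body⁴ − T_wall⁴ = 1.075×10¹⁰ − 5.314×10⁹ = 5.436×10⁹ K⁴.
|P_net| = 0.81·5.67×10⁻⁸·0.08042·5.436×10⁹.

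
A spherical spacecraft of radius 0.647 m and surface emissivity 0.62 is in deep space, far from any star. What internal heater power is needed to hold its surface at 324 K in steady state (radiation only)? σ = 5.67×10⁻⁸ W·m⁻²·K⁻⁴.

P ≈ 2040 W

P = εσ·4πr²·T⁴.
4πr² = 5.260 m²; T⁴ = 1.102×10¹⁰ K⁴.
P = 0.62·5.67×10⁻⁸·5.260·1.102×10¹⁰.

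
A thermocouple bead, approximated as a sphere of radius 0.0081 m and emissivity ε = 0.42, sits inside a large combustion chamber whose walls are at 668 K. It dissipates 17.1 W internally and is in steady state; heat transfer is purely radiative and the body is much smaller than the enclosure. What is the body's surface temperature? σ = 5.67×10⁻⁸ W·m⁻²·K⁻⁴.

T ≈ 1020 K

For a small grey body in a large enclosure, net radiated power = εσA(T⁴ − T_w⁴).
Steady state: P = εσA(T⁴ − T_w⁴) with A = 4πr² = 8.245×10⁻⁴ m².
T⁴ = P/(εσA) + T_w⁴ = 17.1/(0.42·5.67×10⁻⁸·8.245×10⁻⁴) + (668)⁴
    = 8.709×10¹¹ + 1.991×10¹¹ = 1.070×10¹² K⁴.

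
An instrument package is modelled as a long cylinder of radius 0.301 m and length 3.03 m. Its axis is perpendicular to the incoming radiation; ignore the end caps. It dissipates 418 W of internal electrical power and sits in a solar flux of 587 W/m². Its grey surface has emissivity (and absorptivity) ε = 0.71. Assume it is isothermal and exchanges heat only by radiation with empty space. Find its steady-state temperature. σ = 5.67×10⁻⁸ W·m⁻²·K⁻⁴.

At steady state, absorbed solar power + internal power = radiated power.
Absorbed: α·S·A_cross = 0.71·587·1.824 = 760.2 W (cross-section 2rL).
Total input = 760.2 + 418 = 1178 W.
Radiated: εσ·A_surf·T⁴ with A_surf = 2πrL = 5.730 m².
T⁴ = 1178/(0.71·5.67×10⁻⁸·5.730) = 5.107×10⁹ K⁴.

T ≈ 267 K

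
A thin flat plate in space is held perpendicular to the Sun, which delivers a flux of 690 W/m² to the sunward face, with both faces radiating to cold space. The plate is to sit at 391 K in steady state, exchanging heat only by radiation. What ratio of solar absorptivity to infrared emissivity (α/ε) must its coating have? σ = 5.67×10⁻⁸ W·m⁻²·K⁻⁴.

α/ε ≈ 3.84

Balance: αS·A = εσ·2A·T⁴ ⇒ α/ε = 2σT⁴/S.
α/ε = 2·5.67×10⁻⁸·(391)⁴/690 = 2·5.67×10⁻⁸·2.337×10¹⁰/690.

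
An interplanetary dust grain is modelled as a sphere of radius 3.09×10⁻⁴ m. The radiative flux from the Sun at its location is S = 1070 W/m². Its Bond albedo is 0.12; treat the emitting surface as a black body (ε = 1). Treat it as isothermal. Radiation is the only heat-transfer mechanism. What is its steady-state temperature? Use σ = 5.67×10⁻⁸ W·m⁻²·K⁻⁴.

At equilibrium, absorbed power = emitted power.
Absorbing cross-section = πr² = 3.000×10⁻⁷ m²; emitting surface = 4πr² = 1.200×10⁻⁶ m² (ratio 4).
(1−a)S·A_cross = εσ·A_surf·T⁴  ⇒  T⁴ = (1−a)S/(4σ).
T⁴ = 0.880·1070/(4·5.67×10⁻⁸) = 4.152×10⁹ K⁴.
T = (4.152×10⁹)^(1/4).

T ≈ 254 K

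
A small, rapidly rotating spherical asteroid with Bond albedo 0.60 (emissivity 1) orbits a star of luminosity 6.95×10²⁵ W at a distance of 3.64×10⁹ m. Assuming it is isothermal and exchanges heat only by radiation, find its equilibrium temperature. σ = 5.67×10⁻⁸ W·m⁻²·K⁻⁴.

T ≈ 926 K

First find the stellar flux at distance d: S = L/(4πd²) = 6.95×10²⁵/(4π·(3.64×10⁹)²) = 4.174×10⁵ W/m².
For an isothermal sphere, absorbed (1−a)S·πr² = emitted σ·4πr²·T⁴, so T⁴ = (1−a)S/(4σ).
T⁴ = 0.400·4.174×10⁵/(4·5.67×10⁻⁸) = 7.362×10¹¹ K⁴.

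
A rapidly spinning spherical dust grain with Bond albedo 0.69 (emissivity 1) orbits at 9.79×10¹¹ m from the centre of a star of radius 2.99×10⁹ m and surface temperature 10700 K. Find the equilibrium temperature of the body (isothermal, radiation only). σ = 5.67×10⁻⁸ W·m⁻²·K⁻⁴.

T ≈ 312 K

The star's surface emits σT_*⁴; at distance d the flux is S = σT_*⁴(R_*/d)².
S = 5.67×10⁻⁸·(10700)⁴·(2.99×10⁹/9.79×10¹¹)² = 6933 W/m².
For an isothermal sphere T⁴ = (1−a)S/(4σ) = 9.476×10⁹ K⁴.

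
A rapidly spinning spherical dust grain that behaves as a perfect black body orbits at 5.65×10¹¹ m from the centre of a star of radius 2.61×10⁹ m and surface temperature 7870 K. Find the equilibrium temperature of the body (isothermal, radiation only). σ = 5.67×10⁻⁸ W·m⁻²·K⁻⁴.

The star's surface emits σT_*⁴; at distance d the flux is S = σT_*⁴(R_*/d)².
S = 5.67×10⁻⁸·(7870)⁴·(2.61×10⁹/5.65×10¹¹)² = 4642 W/m².
For an isothermal sphere T⁴ = (1−a)S/(4σ) = 2.047×10¹⁰ K⁴.

T ≈ 378 K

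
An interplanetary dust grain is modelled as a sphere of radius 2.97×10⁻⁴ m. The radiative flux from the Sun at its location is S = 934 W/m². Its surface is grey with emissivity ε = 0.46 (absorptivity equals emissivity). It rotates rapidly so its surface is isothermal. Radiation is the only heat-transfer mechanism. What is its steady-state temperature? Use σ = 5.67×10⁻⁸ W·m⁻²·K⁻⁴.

At equilibrium, absorbed power = emitted power.
Absorbing cross-section = πr² = 2.771×10⁻⁷ m²; emitting surface = 4πr² = 1.108×10⁻⁶ m² (ratio 4).
εS·A_cross = εσ·A_surf·T⁴  ⇒  T⁴ = S/(4σ)   (ε cancels).
T⁴ = 934/(4·5.67×10⁻⁸) = 4.118×10⁹ K⁴.
T = (4.118×10⁹)^(1/4).

T ≈ 253 K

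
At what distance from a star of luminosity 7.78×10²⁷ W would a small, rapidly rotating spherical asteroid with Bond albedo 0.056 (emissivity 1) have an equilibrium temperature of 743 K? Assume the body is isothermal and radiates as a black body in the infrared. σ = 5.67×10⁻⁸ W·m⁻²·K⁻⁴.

For an isothermal black-emitting sphere, (1−a)S·πr² = σ·4πr²·T⁴ ⇒ S = 4σT⁴/(1−a).
S = 4·5.67×10⁻⁸·(743)⁴/0.944 = 73220 W/m².
Flux falls as S = L/(4πd²), so d = √(L/(4πS)) = √(7.78×10²⁷/(4π·73220)).

d ≈ 9.20×10¹⁰ m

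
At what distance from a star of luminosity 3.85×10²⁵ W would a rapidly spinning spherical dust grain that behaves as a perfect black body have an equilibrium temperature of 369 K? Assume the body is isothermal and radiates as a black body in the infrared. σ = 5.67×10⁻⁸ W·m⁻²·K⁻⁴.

For an isothermal black-emitting sphere, (1−a)S·πr² = σ·4πr²·T⁴ ⇒ S = 4σT⁴/(1−a).
S = 4·5.67×10⁻⁸·(369)⁴/1.00 = 4205 W/m².
Flux falls as S = L/(4πd²), so d = √(L/(4πS)) = √(3.85×10²⁵/(4π·4205)).

d ≈ 2.70×10¹⁰ m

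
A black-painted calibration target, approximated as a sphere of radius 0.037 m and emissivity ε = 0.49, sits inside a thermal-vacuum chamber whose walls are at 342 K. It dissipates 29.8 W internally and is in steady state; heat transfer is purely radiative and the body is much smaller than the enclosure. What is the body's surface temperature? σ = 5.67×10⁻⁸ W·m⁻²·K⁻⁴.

For a small grey body in a large enclosure, net radiated power = εσA(T⁴ − T_w⁴).
Steady state: P = εσA(T⁴ − T_w⁴) with A = 4πr² = 0.01720 m².
T⁴ = P/(εσA) + T_w⁴ = 29.8/(0.49·5.67×10⁻⁸·0.01720) + (342)⁴
    = 6.235×10¹⁰ + 1.368×10¹⁰ = 7.603×10¹⁰ K⁴.

T ≈ 525 K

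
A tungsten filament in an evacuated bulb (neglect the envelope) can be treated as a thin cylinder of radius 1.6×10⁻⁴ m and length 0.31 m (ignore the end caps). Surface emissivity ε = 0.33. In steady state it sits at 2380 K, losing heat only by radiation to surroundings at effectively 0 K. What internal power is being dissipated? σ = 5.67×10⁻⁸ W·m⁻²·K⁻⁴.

Steady state: P = εσA T⁴.
A = 2πrL = 3.116×10⁻⁴ m²; T⁴ = (2380)⁴ = 3.209×10¹³ K⁴.
P = 0.33 × 5.67×10⁻⁸ × 3.116×10⁻⁴ × 3.209×10¹³.

P ≈ 187 W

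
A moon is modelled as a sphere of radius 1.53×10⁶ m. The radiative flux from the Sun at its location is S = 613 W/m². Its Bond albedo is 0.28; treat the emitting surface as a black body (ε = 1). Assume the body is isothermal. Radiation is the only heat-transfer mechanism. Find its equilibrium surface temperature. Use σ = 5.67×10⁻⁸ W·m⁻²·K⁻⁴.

T ≈ 210 K

At equilibrium, absorbed power = emitted power.
Absorbing cross-section = πr² = 7.354×10¹² m²; emitting surface = 4πr² = 2.942×10¹³ m² (ratio 4).
(1−a)S·A_cross = εσ·A_surf·T⁴  ⇒  T⁴ = (1−a)S/(4σ).
T⁴ = 0.720·613/(4·5.67×10⁻⁸) = 1.946×10⁹ K⁴.
T = (1.946×10⁹)^(1/4).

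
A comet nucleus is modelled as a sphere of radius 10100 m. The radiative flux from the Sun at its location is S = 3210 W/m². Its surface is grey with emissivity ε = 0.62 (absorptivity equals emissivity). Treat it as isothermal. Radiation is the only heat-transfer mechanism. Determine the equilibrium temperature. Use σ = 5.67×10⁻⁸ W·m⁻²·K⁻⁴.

At equilibrium, absorbed power = emitted power.
Absorbing cross-section = πr² = 3.205×10⁸ m²; emitting surface = 4πr² = 1.282×10⁹ m² (ratio 4).
εS·A_cross = εσ·A_surf·T⁴  ⇒  T⁴ = S/(4σ)   (ε cancels).
T⁴ = 3210/(4·5.67×10⁻⁸) = 1.415×10¹⁰ K⁴.
T = (1.415×10¹⁰)^(1/4).

T ≈ 345 K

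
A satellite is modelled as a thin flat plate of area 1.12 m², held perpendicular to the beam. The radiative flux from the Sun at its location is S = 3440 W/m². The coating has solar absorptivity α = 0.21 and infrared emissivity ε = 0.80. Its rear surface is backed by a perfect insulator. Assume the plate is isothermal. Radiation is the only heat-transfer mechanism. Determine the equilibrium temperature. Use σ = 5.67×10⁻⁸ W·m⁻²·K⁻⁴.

At equilibrium, absorbed power = emitted power.
Absorbing cross-section = A = 1.120 m²; emitting surface = A = 1.120 m² (ratio 1).
αS·A_cross = εσ·A_surf·T⁴  ⇒  T⁴ = αS/(ε·1σ).
T⁴ = 0.210·3440/(0.80·1·5.67×10⁻⁸) = 1.593×10¹⁰ K⁴.
T = (1.593×10¹⁰)^(1/4).

T ≈ 355 K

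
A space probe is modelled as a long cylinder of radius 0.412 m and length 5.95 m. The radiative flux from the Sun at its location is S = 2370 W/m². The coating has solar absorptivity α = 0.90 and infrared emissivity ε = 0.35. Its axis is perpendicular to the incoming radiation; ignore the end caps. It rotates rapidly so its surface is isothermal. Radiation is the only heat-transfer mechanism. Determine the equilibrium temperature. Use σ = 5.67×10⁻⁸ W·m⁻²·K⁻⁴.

T ≈ 430 K

At equilibrium, absorbed power = emitted power.
Absorbing cross-section = 2rL = 4.903 m²; emitting surface = 2πrL = 15.40 m² (ratio π).
αS·A_cross = εσ·A_surf·T⁴  ⇒  T⁴ = αS/(ε·πσ).
T⁴ = 0.900·2370/(0.35·π·5.67×10⁻⁸) = 3.421×10¹⁰ K⁴.
T = (3.421×10¹⁰)^(1/4).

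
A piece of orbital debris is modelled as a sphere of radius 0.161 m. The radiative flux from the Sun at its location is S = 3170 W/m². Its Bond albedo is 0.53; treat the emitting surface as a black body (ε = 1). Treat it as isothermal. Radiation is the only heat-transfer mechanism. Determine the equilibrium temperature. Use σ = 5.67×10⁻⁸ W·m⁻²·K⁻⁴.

At equilibrium, absorbed power = emitted power.
Absorbing cross-section = πr² = 0.08143 m²; emitting surface = 4πr² = 0.3257 m² (ratio 4).
(1−a)S·A_cross = εσ·A_surf·T⁴  ⇒  T⁴ = (1−a)S/(4σ).
T⁴ = 0.470·3170/(4·5.67×10⁻⁸) = 6.569×10⁹ K⁴.
T = (6.569×10⁹)^(1/4).

T ≈ 285 K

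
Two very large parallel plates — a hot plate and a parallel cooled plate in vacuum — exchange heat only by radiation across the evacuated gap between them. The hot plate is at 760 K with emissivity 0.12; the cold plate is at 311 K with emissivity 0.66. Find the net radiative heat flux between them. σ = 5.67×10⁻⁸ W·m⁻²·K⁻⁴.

For two infinite grey parallel plates, q = σ(T₁⁴ − T₂⁴)/(1/ε₁ + 1/ε₂ − 1).
T₁⁴ − T₂⁴ = 3.336×10¹¹ − 9.355×10⁹ = 3.243×10¹¹ K⁴.
1/ε₁ + 1/ε₂ − 1 = 8.333 + 1.515 − 1 = 8.848.
q = 5.67×10⁻⁸ × 3.243×10¹¹ / 8.848.

q ≈ 2080 W/m²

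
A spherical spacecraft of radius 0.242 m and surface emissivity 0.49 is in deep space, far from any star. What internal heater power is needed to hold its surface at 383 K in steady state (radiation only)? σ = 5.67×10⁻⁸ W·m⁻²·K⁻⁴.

P ≈ 440 W

P = εσ·4πr²·T⁴.
4πr² = 0.7359 m²; T⁴ = 2.152×10¹⁰ K⁴.
P = 0.49·5.67×10⁻⁸·0.7359·2.152×10¹⁰.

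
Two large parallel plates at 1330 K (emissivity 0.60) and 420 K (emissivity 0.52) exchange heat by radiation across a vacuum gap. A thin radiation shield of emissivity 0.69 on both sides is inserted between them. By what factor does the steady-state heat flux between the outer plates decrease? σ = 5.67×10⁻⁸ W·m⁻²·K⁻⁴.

Without shield: q₀ = σΔ(T⁴)/(1/ε₁+1/ε₂−1) with denominator 2.590.
With shield the two gaps are in series; the resistances add: (1/ε₁+1/ε_s−1)+(1/ε_s+1/ε₂−1) = 2.116+2.372 = 4.488.
Heat-flux ratio q₀/q = 4.488/2.590.

factor ≈ 1.73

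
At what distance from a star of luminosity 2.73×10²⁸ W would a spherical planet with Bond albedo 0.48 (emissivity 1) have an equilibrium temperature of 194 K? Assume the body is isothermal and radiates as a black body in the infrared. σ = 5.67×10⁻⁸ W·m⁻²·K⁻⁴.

For an isothermal black-emitting sphere, (1−a)S·πr² = σ·4πr²·T⁴ ⇒ S = 4σT⁴/(1−a).
S = 4·5.67×10⁻⁸·(194)⁴/0.520 = 617.8 W/m².
Flux falls as S = L/(4πd²), so d = √(L/(4πS)) = √(2.73×10²⁸/(4π·617.8)).

d ≈ 1.88×10¹² m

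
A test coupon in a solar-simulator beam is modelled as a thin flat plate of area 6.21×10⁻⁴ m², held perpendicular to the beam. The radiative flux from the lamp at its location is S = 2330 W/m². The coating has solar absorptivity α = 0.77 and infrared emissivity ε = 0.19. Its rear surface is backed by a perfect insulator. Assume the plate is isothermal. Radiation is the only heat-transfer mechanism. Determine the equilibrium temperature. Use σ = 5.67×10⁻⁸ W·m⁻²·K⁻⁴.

T ≈ 639 K

At equilibrium, absorbed power = emitted power.
Absorbing cross-section = A = 6.210×10⁻⁴ m²; emitting surface = A = 6.210×10⁻⁴ m² (ratio 1).
αS·A_cross = εσ·A_surf·T⁴  ⇒  T⁴ = αS/(ε·1σ).
T⁴ = 0.770·2330/(0.19·1·5.67×10⁻⁸) = 1.665×10¹¹ K⁴.
T = (1.665×10¹¹)^(1/4).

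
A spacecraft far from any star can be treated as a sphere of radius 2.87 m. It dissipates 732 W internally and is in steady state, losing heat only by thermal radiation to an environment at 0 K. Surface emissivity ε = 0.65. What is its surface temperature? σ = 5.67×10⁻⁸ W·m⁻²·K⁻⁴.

Steady state: internal power = radiated power, P = εσA T⁴.
Radiating area A = 4πr² = 103.5 m².
T⁴ = P/(εσA) = 732/(0.65·5.67×10⁻⁸·103.5) = 1.919×10⁸ K⁴.
T = (1.919×10⁸)^(1/4).

T ≈ 118 K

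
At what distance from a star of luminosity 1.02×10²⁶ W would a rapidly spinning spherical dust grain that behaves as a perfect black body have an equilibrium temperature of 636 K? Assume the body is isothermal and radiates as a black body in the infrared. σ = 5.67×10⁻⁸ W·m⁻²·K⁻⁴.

For an isothermal black-emitting sphere, (1−a)S·πr² = σ·4πr²·T⁴ ⇒ S = 4σT⁴/(1−a).
S = 4·5.67×10⁻⁸·(636)⁴/1.00 = 37110 W/m².
Flux falls as S = L/(4πd²), so d = √(L/(4πS)) = √(1.02×10²⁶/(4π·37110)).

d ≈ 1.48×10¹⁰ m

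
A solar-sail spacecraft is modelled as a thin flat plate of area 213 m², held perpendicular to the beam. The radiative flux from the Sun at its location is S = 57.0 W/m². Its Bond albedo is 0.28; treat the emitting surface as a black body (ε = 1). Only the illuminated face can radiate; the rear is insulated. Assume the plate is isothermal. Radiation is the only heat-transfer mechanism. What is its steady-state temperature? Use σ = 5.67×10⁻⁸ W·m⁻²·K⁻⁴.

At equilibrium, absorbed power = emitted power.
Absorbing cross-section = A = 213.0 m²; emitting surface = A = 213.0 m² (ratio 1).
(1−a)S·A_cross = εσ·A_surf·T⁴  ⇒  T⁴ = (1−a)S/(1σ).
T⁴ = 0.720·57.0/(1·5.67×10⁻⁸) = 7.238×10⁸ K⁴.
T = (7.238×10⁸)^(1/4).

T ≈ 164 K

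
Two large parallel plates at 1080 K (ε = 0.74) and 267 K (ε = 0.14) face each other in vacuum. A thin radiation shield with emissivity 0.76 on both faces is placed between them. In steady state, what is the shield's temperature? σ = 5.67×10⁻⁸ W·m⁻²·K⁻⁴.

In steady state the net flux on the hot side equals that on the cold side.
σ(T₁⁴−T_s⁴)/D₁ = σ(T_s⁴−T₂⁴)/D₂, with D₁ = 1/ε₁+1/ε_s−1 = 1.667, D₂ = 1/ε_s+1/ε₂−1 = 7.459.
Solve for T_s⁴: T_s⁴ = (D₂·T₁⁴ + D₁·T₂⁴)/(D₁+D₂) = 1.113×10¹² K⁴.

T_s ≈ 1030 K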